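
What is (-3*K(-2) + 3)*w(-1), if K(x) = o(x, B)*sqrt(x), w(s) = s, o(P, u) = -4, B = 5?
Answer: -3 - 12*I*sqrt(2) ≈ -3.0 - 16.971*I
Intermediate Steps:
K(x) = -4*sqrt(x)
(-3*K(-2) + 3)*w(-1) = (-(-12)*sqrt(-2) + 3)*(-1) = (-(-12)*I*sqrt(2) + 3)*(-1) = (12*I*sqrt(2) + 3)*(-1) = (3 + 12*I*sqrt(2))*(-1) = -3 - 12*I*sqrt(2)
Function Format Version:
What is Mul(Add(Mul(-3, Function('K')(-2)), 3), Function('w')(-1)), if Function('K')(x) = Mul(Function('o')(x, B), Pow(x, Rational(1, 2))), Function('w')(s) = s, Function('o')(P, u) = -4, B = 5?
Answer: Add(-3, Mul(-12, I, Pow(2, Rational(1, 2)))) ≈ Add(-3.0000, Mul(-16.971, I))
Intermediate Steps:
Function('K')(x) = Mul(-4, Pow(x, Rational(1, 2)))
Mul(Add(Mul(-3, Function('K')(-2)), 3), Function('w')(-1)) = Mul(Add(Mul(-3, Mul(-4, Pow(-2, Rational(1, 2)))), 3), -1) = Mul(Add(Mul(-3, Mul(-4, Mul(I, Pow(2, Rational(1, 2))))), 3), -1) = Mul(Add(Mul(-3, Mul(-4, I, Pow(2, Rational(1, 2)))), 3), -1) = Mul(Add(Mul(12, I, Pow(2, Rational(1, 2))), 3), -1) = Mul(Add(3, Mul(12, I, Pow(2, Rational(1, 2)))), -1) = Add(-3, Mul(-12, I, Pow(2, Rational(1, 2))))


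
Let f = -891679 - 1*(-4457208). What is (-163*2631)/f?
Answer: -428853/3565529 ≈ -0.12028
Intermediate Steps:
f = 3565529 (f = -891679 + 4457208 = 3565529)
(-163*2631)/f = -163*2631/3565529 = -428853*1/3565529 = -428853/3565529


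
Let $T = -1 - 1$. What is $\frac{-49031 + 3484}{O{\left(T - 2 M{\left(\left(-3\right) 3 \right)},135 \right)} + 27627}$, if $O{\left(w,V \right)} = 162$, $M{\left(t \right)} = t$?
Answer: $- \frac{45547}{27789} \approx -1.639$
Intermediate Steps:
$T = -2$
$\frac{-49031 + 3484}{O{\left(T - 2 M{\left(\left(-3\right) 3 \right)},135 \right)} + 27627} = \frac{-49031 + 3484}{162 + 27627} = - \frac{45547}{27789}$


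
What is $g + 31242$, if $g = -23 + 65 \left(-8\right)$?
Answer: $30699$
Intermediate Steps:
$g = -543$ ($g = -23 - 520 = -543$)
$g + 31242 = -543 + 31242 = 30699$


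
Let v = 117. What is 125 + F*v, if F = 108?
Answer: 12761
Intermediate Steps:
125 + F*v = 125 + 108*117 = 125 + 12636 = 12761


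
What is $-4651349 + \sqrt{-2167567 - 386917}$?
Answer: $-4651349 + 2 i \sqrt{638621} \approx -4.6514 \cdot 10^{6} + 1598.3 i$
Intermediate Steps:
$-4651349 + \sqrt{-2167567 - 386917} = -4651349 + \sqrt{-2554484} = -4651349 + 2 i \sqrt{638621}$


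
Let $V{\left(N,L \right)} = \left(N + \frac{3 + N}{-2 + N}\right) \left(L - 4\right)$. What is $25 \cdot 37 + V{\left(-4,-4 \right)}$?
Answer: $\frac{2867}{3} \approx 955.67$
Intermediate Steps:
$V{\left(N,L \right)} = \left(-4 + L\right) \left(N + \frac{3 + N}{-2 + N}\right)$ ($V{\left(N,L \right)} = \left(N + \frac{3 + N}{-2 + N}\right) \left(-4 + L\right) = \left(-4 + L\right) \left(N + \frac{3 + N}{-2 + N}\right)$)
$25 \cdot 37 + V{\left(-4,-4 \right)} = 25 \cdot 37 + \frac{-12 - 4 \left(-4\right)^{2} + 3 \left(-4\right) + 4 \left(-4\right) - 4 \left(-4\right)^{2} - \left(-4\right) \left(-4\right)}{-2 - 4} = 925 + \frac{-12 - 64 - 12 - 16 - 64 - 16}{-6} = 925 - \frac{-12 - 64 - 12 - 16 - 64 - 16}{6} = 925 - - \frac{92}{3} = 925 + \frac{92}{3} = \frac{2867}{3}$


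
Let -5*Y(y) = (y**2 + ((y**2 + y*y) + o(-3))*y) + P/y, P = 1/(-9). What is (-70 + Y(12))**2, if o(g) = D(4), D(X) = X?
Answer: 186436559089/291600 ≈ 6.3936e+5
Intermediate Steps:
P = -1/9 ≈ -0.11111
o(g) = 4
Y(y) = -y**2/5 + 1/(45*y) - y*(4 + 2*y**2)/5 (Y(y) = -((y**2 + ((y**2 + y*y) + 4)*y) - 1/(9*y))/5 = -((y**2 + ((y**2 + y**2) + 4)*y) - 1/(9*y))/5 = -((y**2 + (2*y**2 + 4)*y) - 1/(9*y))/5 = -((y**2 + (4 + 2*y**2)*y) - 1/(9*y))/5 = -((y**2 + y*(4 + 2*y**2)) - 1/(9*y))/5 = -(y**2 - 1/(9*y) + y*(4 + 2*y**2))/5 = -y**2/5 + 1/(45*y) - y*(4 + 2*y**2)/5)
(-70 + Y(12))**2 = (-70 + (1/45)*(1 - 9*12**2*(4 + 12 + 2*12**2))/12)**2 = (-70 + (1/45)*(1/12)*(1 - 9*144*(4 + 12 + 2*144)))**2 = (-70 + (1/45)*(1/12)*(1 - 9*144*(4 + 12 + 288)))**2 = (-70 + (1/45)*(1/12)*(1 - 9*144*304))**2 = (-70 + (1/45)*(1/12)*(1 - 393984))**2 = (-70 + (1/45)*(1/12)*(-393983))**2 = (-70 - 393983/540)**2 = (-431783/540)**2 = 186436559089/291600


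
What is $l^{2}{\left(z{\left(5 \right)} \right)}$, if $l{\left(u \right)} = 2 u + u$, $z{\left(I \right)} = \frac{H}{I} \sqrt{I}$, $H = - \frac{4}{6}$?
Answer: $\frac{4}{5} \approx 0.8$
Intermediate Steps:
$H = - \frac{2}{3}$ ($H = \left(-4\right) \frac{1}{6} = - \frac{2}{3} \approx -0.66667$)
$z{\left(I \right)} = - \frac{2}{3 \sqrt{I}}$ ($z{\left(I \right)} = - \frac{2}{3 I} \sqrt{I} = - \frac{2}{3 \sqrt{I}}$)
$l{\left(u \right)} = 3 u$
$l^{2}{\left(z{\left(5 \right)} \right)} = \left(3 \left(- \frac{2}{3 \sqrt{5}}\right)\right)^{2} = \left(3 \left(- \frac{2 \frac{\sqrt{5}}{5}}{3}\right)\right)^{2} = \left(3 \left(- \frac{2 \sqrt{5}}{15}\right)\right)^{2} = \left(- \frac{2 \sqrt{5}}{5}\right)^{2} = \frac{4}{5}$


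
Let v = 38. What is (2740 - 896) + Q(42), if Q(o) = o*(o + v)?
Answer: 5204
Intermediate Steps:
Q(o) = o*(38 + o) (Q(o) = o*(o + 38) = o*(38 + o))
(2740 - 896) + Q(42) = (2740 - 896) + 42*(38 + 42) = 1844 + 42*80 = 1844 + 3360 = 5204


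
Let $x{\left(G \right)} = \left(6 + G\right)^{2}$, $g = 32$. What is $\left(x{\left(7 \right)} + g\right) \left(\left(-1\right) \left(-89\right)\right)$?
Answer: $17889$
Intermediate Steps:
$\left(x{\left(7 \right)} + g\right) \left(\left(-1\right) \left(-89\right)\right) = \left(\left(6 + 7\right)^{2} + 32\right) \left(\left(-1\right) \left(-89\right)\right) = \left(13^{2} + 32\right) 89 = \left(169 + 32\right) 89 = 201 \cdot 89 = 17889$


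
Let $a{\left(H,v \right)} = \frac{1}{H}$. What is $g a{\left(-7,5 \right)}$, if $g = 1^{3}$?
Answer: $- \frac{1}{7} \approx -0.14286$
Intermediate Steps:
$g = 1$
$g a{\left(-7,5 \right)} = 1 \frac{1}{-7} = 1 \left(- \frac{1}{7}\right) = - \frac{1}{7}$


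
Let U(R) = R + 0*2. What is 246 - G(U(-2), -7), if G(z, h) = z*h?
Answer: 232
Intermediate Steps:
U(R) = R (U(R) = R + 0 = R)
G(z, h) = h*z
246 - G(U(-2), -7) = 246 - (-7)*(-2) = 246 - 1*14 = 246 - 14 = 232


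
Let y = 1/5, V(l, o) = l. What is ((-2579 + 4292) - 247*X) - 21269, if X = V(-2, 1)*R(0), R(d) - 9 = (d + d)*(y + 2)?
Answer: -15110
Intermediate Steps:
y = ⅕ ≈ 0.20000
R(d) = 9 + 22*d/5 (R(d) = 9 + (d + d)*(⅕ + 2) = 9 + (2*d)*(11/5) = 9 + 22*d/5)
X = -18 (X = -2*(9 + (22/5)*0) = -2*(9 + 0) = -2*9 = -18)
((-2579 + 4292) - 247*X) - 21269 = ((-2579 + 4292) - 247*(-18)) - 21269 = (1713 + 4446) - 21269 = 6159 - 21269 = -15110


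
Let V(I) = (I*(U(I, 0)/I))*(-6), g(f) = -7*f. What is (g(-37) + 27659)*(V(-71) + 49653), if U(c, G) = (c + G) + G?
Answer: 1398105522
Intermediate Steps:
U(c, G) = c + 2*G (U(c, G) = (G + c) + G = c + 2*G)
V(I) = -6*I (V(I) = (I*((I + 2*0)/I))*(-6) = (I*((I + 0)/I))*(-6) = (I*(I/I))*(-6) = (I*1)*(-6) = I*(-6) = -6*I)
(g(-37) + 27659)*(V(-71) + 49653) = (-7*(-37) + 27659)*(-6*(-71) + 49653) = (259 + 27659)*(426 + 49653) = 27918*50079 = 1398105522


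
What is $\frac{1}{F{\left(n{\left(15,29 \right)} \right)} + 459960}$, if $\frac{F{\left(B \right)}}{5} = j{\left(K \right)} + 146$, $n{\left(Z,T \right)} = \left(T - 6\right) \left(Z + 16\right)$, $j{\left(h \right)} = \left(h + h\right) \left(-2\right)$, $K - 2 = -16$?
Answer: $\frac{1}{460970} \approx 2.1693 \cdot 10^{-6}$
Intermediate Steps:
$K = -14$ ($K = 2 - 16 = -14$)
$j{\left(h \right)} = - 4 h$ ($j{\left(h \right)} = 2 h \left(-2\right) = - 4 h$)
$n{\left(Z,T \right)} = \left(-6 + T\right) \left(16 + Z\right)$
$F{\left(B \right)} = 1010$ ($F{\left(B \right)} = 5 \left(\left(-4\right) \left(-14\right) + 146\right) = 5 \left(56 + 146\right) = 5 \cdot 202 = 1010$)
$\frac{1}{F{\left(n{\left(15,29 \right)} \right)} + 459960} = \frac{1}{1010 + 459960} = \frac{1}{460970}$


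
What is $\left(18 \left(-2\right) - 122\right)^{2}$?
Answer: $24964$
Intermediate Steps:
$\left(18 \left(-2\right) - 122\right)^{2} = \left(-36 - 122\right)^{2} = \left(-158\right)^{2} = 24964$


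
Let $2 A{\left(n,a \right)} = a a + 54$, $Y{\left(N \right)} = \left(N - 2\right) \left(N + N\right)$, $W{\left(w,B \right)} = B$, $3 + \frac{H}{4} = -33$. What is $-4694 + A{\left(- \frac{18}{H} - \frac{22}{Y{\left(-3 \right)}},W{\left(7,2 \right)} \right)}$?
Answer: $-4665$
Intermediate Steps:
$H = -144$ ($H = -12 + 4 \left(-33\right) = -12 - 132 = -144$)
$Y{\left(N \right)} = 2 N \left(-2 + N\right)$ ($Y{\left(N \right)} = \left(-2 + N\right) 2 N = 2 N \left(-2 + N\right)$)
$A{\left(n,a \right)} = 27 + \frac{a^{2}}{2}$ ($A{\left(n,a \right)} = \frac{a a + 54}{2} = \frac{a^{2} + 54}{2} = \frac{54 + a^{2}}{2} = 27 + \frac{a^{2}}{2}$)
$-4694 + A{\left(- \frac{18}{H} - \frac{22}{Y{\left(-3 \right)}},W{\left(7,2 \right)} \right)} = -4694 + \left(27 + \frac{2^{2}}{2}\right) = -4694 + \left(27 + \frac{1}{2} \cdot 4\right) = -4694 + \left(27 + 2\right) = -4694 + 29 = -4665$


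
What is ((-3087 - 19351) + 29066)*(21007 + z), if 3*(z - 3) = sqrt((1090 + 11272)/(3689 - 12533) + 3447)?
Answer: 139254280 + 3314*sqrt(67375595166)/6633 ≈ 1.3938e+8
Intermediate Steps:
z = 3 + sqrt(67375595166)/13266 (z = 3 + sqrt((1090 + 11272)/(3689 - 12533) + 3447)/3 = 3 + sqrt(12362/(-8844) + 3447)/3 = 3 + sqrt(12362*(-1/8844) + 3447)/3 = 3 + sqrt(-6181/4422 + 3447)/3 = 3 + sqrt(15236453/4422)/3 = 3 + (sqrt(67375595166)/4422)/3 = 3 + sqrt(67375595166)/13266 ≈ 22.566)
((-3087 - 19351) + 29066)*(21007 + z) = ((-3087 - 19351) + 29066)*(21007 + (3 + sqrt(67375595166)/13266)) = (-22438 + 29066)*(21010 + sqrt(67375595166)/13266) = 6628*(21010 + sqrt(67375595166)/13266) = 139254280 + 3314*sqrt(67375595166)/6633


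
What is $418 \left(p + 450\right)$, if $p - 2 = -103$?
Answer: $145882$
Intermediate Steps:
$p = -101$ ($p = 2 - 103 = -101$)
$418 \left(p + 450\right) = 418 \left(-101 + 450\right) = 418 \cdot 349 = 145882$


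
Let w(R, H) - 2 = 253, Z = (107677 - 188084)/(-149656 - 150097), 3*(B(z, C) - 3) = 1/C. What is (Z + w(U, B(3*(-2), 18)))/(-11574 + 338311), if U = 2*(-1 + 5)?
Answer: 76517422/97940395961 ≈ 0.00078127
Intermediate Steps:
B(z, C) = 3 + 1/(3*C)
Z = 80407/299753 (Z = -80407/(-299753) = -80407*(-1/299753) = 80407/299753 ≈ 0.26824)
U = 8 (U = 2*4 = 8)
w(R, H) = 255 (w(R, H) = 2 + 253 = 255)
(Z + w(U, B(3*(-2), 18)))/(-11574 + 338311) = (80407/299753 + 255)/(-11574 + 338311) = (76517422/299753)/326737 = (76517422/299753)*(1/326737) = 76517422/97940395961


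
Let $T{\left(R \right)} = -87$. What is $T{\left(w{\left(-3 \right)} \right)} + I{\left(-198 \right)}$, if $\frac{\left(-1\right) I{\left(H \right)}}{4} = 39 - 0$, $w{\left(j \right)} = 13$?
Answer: $-243$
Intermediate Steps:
$I{\left(H \right)} = -156$ ($I{\left(H \right)} = - 4 \left(39 - 0\right) = - 4 \left(39 + 0\right) = \left(-4\right) 39 = -156$)
$T{\left(w{\left(-3 \right)} \right)} + I{\left(-198 \right)} = -87 - 156 = -243$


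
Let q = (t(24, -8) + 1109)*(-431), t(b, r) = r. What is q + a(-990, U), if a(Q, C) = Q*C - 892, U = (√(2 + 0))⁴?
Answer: -479383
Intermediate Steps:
U = 4 (U = (√2)⁴ = 4)
a(Q, C) = -892 + C*Q (a(Q, C) = C*Q - 892 = -892 + C*Q)
q = -474531 (q = (-8 + 1109)*(-431) = 1101*(-431) = -474531)
q + a(-990, U) = -474531 + (-892 + 4*(-990)) = -474531 + (-892 - 3960) = -474531 - 4852 = -479383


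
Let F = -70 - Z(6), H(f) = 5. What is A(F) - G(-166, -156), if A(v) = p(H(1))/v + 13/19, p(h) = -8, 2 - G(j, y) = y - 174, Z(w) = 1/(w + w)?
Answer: -5292271/15979 ≈ -331.20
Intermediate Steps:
Z(w) = 1/(2*w)
G(j, y) = 176 - y (G(j, y) = 2 - (y - 174) = 2 - (-174 + y) = 2 + (174 - y) = 176 - y)
F = -841/12 (F = -70 - 1/(2*6) = -70 - 1*1/12 = -70 - 1/12 = -841/12 ≈ -70.083)
A(v) = 13/19 - 8/v (A(v) = -8/v + 13/19 = 13/19 - 8/v)
A(F) - G(-166, -156) = (13/19 - 8/(-841/12)) - (176 - 1*(-156)) = (13/19 - 8*(-12/841)) - (176 + 156) = (13/19 + 96/841) - 1*332 = 12757/15979 - 332 = -5292271/15979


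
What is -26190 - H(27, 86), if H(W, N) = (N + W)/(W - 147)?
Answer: -3142687/120 ≈ -26189.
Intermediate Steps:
H(W, N) = (N + W)/(-147 + W)
-26190 - H(27, 86) = -26190 - (86 + 27)/(-147 + 27) = -26190 - 113/(-120) = -26190 - (-1)*113/120 = -26190 - 1*(-113/120) = -26190 + 113/120 = -3142687/120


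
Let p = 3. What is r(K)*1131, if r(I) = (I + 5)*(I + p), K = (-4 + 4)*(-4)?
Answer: 16965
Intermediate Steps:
K = 0 (K = 0*(-4) = 0)
r(I) = (3 + I)*(5 + I) (r(I) = (I + 5)*(I + 3) = (5 + I)*(3 + I) = (3 + I)*(5 + I))
r(K)*1131 = (15 + 0**2 + 8*0)*1131 = (15 + 0 + 0)*1131 = 15*1131 = 16965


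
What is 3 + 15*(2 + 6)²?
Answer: 963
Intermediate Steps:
3 + 15*(2 + 6)² = 3 + 15*8² = 3 + 15*64 = 3 + 960 = 963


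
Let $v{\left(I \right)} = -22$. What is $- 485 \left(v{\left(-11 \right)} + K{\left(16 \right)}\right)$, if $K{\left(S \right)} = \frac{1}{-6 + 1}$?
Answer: $10767$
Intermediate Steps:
$K{\left(S \right)} = - \frac{1}{5}$ ($K{\left(S \right)} = \frac{1}{-5} = - \frac{1}{5}$)
$- 485 \left(v{\left(-11 \right)} + K{\left(16 \right)}\right) = - 485 \left(-22 - \frac{1}{5}\right) = \left(-485\right) \left(- \frac{111}{5}\right) = 10767$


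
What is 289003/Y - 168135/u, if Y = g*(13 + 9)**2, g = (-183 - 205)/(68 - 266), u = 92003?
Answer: 21624280611/71394328 ≈ 302.89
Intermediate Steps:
g = 194/99 (g = -388/(-198) = -388*(-1/198) = 194/99 ≈ 1.9596)
Y = 8536/9 (Y = 194*(13 + 9)**2/99 = (194/99)*22**2 = (194/99)*484 = 8536/9 ≈ 948.44)
289003/Y - 168135/u = 289003/(8536/9) - 168135/92003 = 289003*(9/8536) - 168135*1/92003 = 236457/776 - 168135/92003 = 21624280611/71394328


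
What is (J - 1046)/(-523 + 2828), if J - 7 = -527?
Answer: -1566/2305 ≈ -0.67939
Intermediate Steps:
J = -520 (J = 7 - 527 = -520)
(J - 1046)/(-523 + 2828) = (-520 - 1046)/(-523 + 2828) = -1566/2305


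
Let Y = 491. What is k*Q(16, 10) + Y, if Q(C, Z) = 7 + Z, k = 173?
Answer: 3432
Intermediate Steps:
k*Q(16, 10) + Y = 173*(7 + 10) + 491 = 173*17 + 491 = 2941 + 491 = 3432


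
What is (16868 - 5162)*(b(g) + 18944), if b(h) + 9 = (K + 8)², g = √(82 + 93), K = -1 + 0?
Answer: 222226704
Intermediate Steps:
K = -1
g = 5*√7 (g = √175 = 5*√7 ≈ 13.229)
b(h) = 40 (b(h) = -9 + (-1 + 8)² = -9 + 7² = -9 + 49 = 40)
(16868 - 5162)*(b(g) + 18944) = (16868 - 5162)*(40 + 18944) = 11706*18984 = 222226704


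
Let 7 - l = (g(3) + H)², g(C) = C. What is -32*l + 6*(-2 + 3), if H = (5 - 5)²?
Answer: 70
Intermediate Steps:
H = 0 (H = 0² = 0)
l = -2 (l = 7 - (3 + 0)² = 7 - 1*3² = 7 - 1*9 = 7 - 9 = -2)
-32*l + 6*(-2 + 3) = -32*(-2) + 6*(-2 + 3) = 64 + 6*1 = 64 + 6 = 70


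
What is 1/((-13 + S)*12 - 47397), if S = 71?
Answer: -1/46701 ≈ -2.1413e-5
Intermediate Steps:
1/((-13 + S)*12 - 47397) = 1/((-13 + 71)*12 - 47397) = 1/(58*12 - 47397) = 1/(696 - 47397) = 1/(-46701) = -1/46701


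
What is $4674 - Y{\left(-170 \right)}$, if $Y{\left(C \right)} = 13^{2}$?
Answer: $4505$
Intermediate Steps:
$Y{\left(C \right)} = 169$
$4674 - Y{\left(-170 \right)} = 4674 - 169 = 4505$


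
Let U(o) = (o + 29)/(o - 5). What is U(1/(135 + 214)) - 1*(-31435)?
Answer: 27406259/872 ≈ 31429.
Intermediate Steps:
U(o) = (29 + o)/(-5 + o)
U(1/(135 + 214)) - 1*(-31435) = (29 + 1/(135 + 214))/(-5 + 1/(135 + 214)) - 1*(-31435) = (29 + 1/349)/(-5 + 1/349) + 31435 = (10122/349)/(-1744/349) + 31435 = -349/1744*10122/349 + 31435 = -5061/872 + 31435 = 27406259/872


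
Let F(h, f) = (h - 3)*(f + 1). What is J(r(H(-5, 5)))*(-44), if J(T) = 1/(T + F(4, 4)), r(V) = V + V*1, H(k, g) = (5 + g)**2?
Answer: -44/205 ≈ -0.21463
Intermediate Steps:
F(h, f) = (1 + f)*(-3 + h) (F(h, f) = (-3 + h)*(1 + f) = (1 + f)*(-3 + h))
r(V) = 2*V (r(V) = V + V = 2*V)
J(T) = 1/(5 + T) (J(T) = 1/(T + (-3 + 4 - 3*4 + 4*4)) = 1/(T + (-3 + 4 - 12 + 16)) = 1/(T + 5) = 1/(5 + T))
J(r(H(-5, 5)))*(-44) = -44/(5 + 2*(5 + 5)**2) = -44/(5 + 2*10**2) = -44/(5 + 2*100) = -44/(5 + 200) = -44/205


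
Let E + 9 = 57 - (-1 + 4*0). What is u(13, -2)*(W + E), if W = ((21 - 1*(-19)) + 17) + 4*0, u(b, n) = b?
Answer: 1378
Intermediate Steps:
W = 57 (W = ((21 + 19) + 17) + 0 = (40 + 17) + 0 = 57 + 0 = 57)
E = 49 (E = -9 + (57 - (-1 + 4*0)) = -9 + (57 - (-1 + 0)) = -9 + (57 - 1*(-1)) = -9 + (57 + 1) = -9 + 58 = 49)
u(13, -2)*(W + E) = 13*(57 + 49) = 13*106 = 1378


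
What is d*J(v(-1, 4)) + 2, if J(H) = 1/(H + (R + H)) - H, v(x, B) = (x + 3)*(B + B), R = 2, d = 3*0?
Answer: 2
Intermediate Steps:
d = 0
v(x, B) = 2*B*(3 + x) (v(x, B) = (3 + x)*(2*B) = 2*B*(3 + x))
J(H) = 1/(2 + 2*H) - H (J(H) = 1/(H + (2 + H)) - H = 1/(2 + 2*H) - H)
d*J(v(-1, 4)) + 2 = 0*((1/2 - 2*4*(3 - 1) - (2*4*(3 - 1))**2)/(1 + 2*4*(3 - 1))) + 2 = 0*((1/2 - 2*4*2 - (2*4*2)**2)/(1 + 2*4*2)) + 2 = 0*((1/2 - 1*16 - 1*16**2)/(1 + 16)) + 2 = 0*((1/2 - 16 - 1*256)/17) + 2 = 0*((1/2 - 16 - 256)/17) + 2 = 0*((1/17)*(-543/2)) + 2 = 0*(-543/34) + 2 = 0 + 2 = 2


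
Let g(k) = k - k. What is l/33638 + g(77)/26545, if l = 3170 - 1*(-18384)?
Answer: 10777/16819 ≈ 0.64076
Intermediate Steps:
l = 21554 (l = 3170 + 18384 = 21554)
g(k) = 0
l/33638 + g(77)/26545 = 21554/33638 + 0/26545 = 21554*(1/33638) + 0*(1/26545) = 10777/16819 + 0 = 10777/16819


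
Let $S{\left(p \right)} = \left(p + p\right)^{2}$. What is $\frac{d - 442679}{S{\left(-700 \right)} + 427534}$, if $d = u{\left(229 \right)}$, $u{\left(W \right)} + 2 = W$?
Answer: $- \frac{221226}{1193767} \approx -0.18532$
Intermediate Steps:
$u{\left(W \right)} = -2 + W$
$d = 227$ ($d = -2 + 229 = 227$)
$S{\left(p \right)} = 4 p^{2}$ ($S{\left(p \right)} = \left(2 p\right)^{2} = 4 p^{2}$)
$\frac{d - 442679}{S{\left(-700 \right)} + 427534} = \frac{227 - 442679}{4 \left(-700\right)^{2} + 427534} = - \frac{442452}{4 \cdot 490000 + 427534} = - \frac{442452}{1960000 + 427534} = - \frac{442452}{2387534} = \left(-442452\right) \frac{1}{2387534} = - \frac{221226}{1193767}$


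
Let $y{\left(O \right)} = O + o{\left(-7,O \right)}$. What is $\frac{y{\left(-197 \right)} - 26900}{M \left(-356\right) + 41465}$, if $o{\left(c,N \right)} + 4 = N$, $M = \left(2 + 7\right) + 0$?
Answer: $- \frac{27298}{38261} \approx -0.71347$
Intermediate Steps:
$M = 9$ ($M = 9 + 0 = 9$)
$o{\left(c,N \right)} = -4 + N$
$y{\left(O \right)} = -4 + 2 O$ ($y{\left(O \right)} = O + \left(-4 + O\right) = -4 + 2 O$)
$\frac{y{\left(-197 \right)} - 26900}{M \left(-356\right) + 41465} = \frac{\left(-4 + 2 \left(-197\right)\right) - 26900}{9 \left(-356\right) + 41465} = \frac{\left(-4 - 394\right) - 26900}{-3204 + 41465} = \frac{-398 - 26900}{38261} = \left(-27298\right) \frac{1}{38261} = - \frac{27298}{38261}$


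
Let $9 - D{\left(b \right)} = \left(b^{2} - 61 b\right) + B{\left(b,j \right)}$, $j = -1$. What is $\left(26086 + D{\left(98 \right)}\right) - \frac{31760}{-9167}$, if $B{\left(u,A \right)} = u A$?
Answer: $\frac{206903449}{9167} \approx 22570.0$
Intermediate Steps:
$B{\left(u,A \right)} = A u$
$D{\left(b \right)} = 9 - b^{2} + 62 b$ ($D{\left(b \right)} = 9 - \left(\left(b^{2} - 61 b\right) - b\right) = 9 - \left(b^{2} - 62 b\right) = 9 - b^{2} + 62 b$)
$\left(26086 + D{\left(98 \right)}\right) - \frac{31760}{-9167} = \left(26086 + \left(9 - 98^{2} + 62 \cdot 98\right)\right) - \frac{31760}{-9167} = \left(26086 + \left(9 - 9604 + 6076\right)\right) - - \frac{31760}{9167} = \left(26086 + \left(9 - 9604 + 6076\right)\right) + \frac{31760}{9167} = \left(26086 - 3519\right) + \frac{31760}{9167} = 22567 + \frac{31760}{9167} = \frac{206903449}{9167}$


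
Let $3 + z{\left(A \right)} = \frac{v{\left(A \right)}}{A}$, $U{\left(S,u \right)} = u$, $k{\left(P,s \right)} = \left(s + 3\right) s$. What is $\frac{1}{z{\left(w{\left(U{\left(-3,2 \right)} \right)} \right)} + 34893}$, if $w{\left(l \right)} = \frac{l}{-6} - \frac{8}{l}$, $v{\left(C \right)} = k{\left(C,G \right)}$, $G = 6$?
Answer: $\frac{13}{453408} \approx 2.8672 \cdot 10^{-5}$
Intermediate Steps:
$k{\left(P,s \right)} = s \left(3 + s\right)$ ($k{\left(P,s \right)} = \left(3 + s\right) s = s \left(3 + s\right)$)
$v{\left(C \right)} = 54$ ($v{\left(C \right)} = 6 \left(3 + 6\right) = 6 \cdot 9 = 54$)
$w{\left(l \right)} = - \frac{8}{l} - \frac{l}{6}$ ($w{\left(l \right)} = l \left(- \frac{1}{6}\right) - \frac{8}{l} = - \frac{l}{6} - \frac{8}{l} = - \frac{8}{l} - \frac{l}{6}$)
$z{\left(A \right)} = -3 + \frac{54}{A}$
$\frac{1}{z{\left(w{\left(U{\left(-3,2 \right)} \right)} \right)} + 34893} = \frac{1}{\left(-3 + \frac{54}{- \frac{8}{2} - \frac{1}{3}}\right) + 34893} = \frac{1}{\left(-3 + \frac{54}{\left(-8\right) \frac{1}{2} - \frac{1}{3}}\right) + 34893} = \frac{1}{\left(-3 + \frac{54}{-4 - \frac{1}{3}}\right) + 34893} = \frac{1}{\left(-3 + \frac{54}{- \frac{13}{3}}\right) + 34893} = \frac{1}{\left(-3 + 54 \left(- \frac{3}{13}\right)\right) + 34893} = \frac{1}{\left(-3 - \frac{162}{13}\right) + 34893} = \frac{1}{- \frac{201}{13} + 34893} = \frac{1}{\frac{453408}{13}} = \frac{13}{453408}$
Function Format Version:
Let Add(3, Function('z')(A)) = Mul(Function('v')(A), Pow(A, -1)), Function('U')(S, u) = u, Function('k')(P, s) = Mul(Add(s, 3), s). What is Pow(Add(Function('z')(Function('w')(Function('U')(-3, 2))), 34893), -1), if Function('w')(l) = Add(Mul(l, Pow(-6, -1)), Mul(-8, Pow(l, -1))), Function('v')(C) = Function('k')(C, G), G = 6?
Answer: Rational(13, 453408) ≈ 2.8672e-5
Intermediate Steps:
Function('k')(P, s) = Mul(s, Add(3, s)) (Function('k')(P, s) = Mul(Add(3, s), s) = Mul(s, Add(3, s)))
Function('v')(C) = 54 (Function('v')(C) = Mul(6, Add(3, 6)) = Mul(6, 9) = 54)
Function('w')(l) = Add(Mul(-8, Pow(l, -1)), Mul(Rational(-1, 6), l)) (Function('w')(l) = Add(Mul(l, Rational(-1, 6)), Mul(-8, Pow(l, -1))) = Add(Mul(Rational(-1, 6), l), Mul(-8, Pow(l, -1))) = Add(Mul(-8, Pow(l, -1)), Mul(Rational(-1, 6), l)))
Function('z')(A) = Add(-3, Mul(54, Pow(A, -1)))
Pow(Add(Function('z')(Function('w')(Function('U')(-3, 2))), 34893), -1) = Pow(Add(Add(-3, Mul(54, Pow(Add(Mul(-8, Pow(2, -1)), Mul(Rational(-1, 6), 2)), -1))), 34893), -1) = Pow(Add(Add(-3, Mul(54, Pow(Add(Mul(-8, Rational(1, 2)), Rational(-1, 3)), -1))), 34893), -1) = Pow(Add(Add(-3, Mul(54, Pow(Add(-4, Rational(-1, 3)), -1))), 34893), -1) = Pow(Add(Add(-3, Mul(54, Pow(Rational(-13, 3), -1))), 34893), -1) = Pow(Add(Add(-3, Mul(54, Rational(-3, 13))), 34893), -1) = Pow(Add(Add(-3, Rational(-162, 13)), 34893), -1) = Pow(Add(Rational(-201, 13), 34893), -1) = Pow(Rational(453408, 13), -1) = Rational(13, 453408)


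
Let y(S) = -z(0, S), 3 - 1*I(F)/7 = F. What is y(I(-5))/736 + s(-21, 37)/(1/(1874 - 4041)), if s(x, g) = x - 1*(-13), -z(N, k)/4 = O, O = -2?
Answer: 1594911/92 ≈ 17336.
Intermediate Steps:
z(N, k) = 8 (z(N, k) = -4*(-2) = 8)
s(x, g) = 13 + x (s(x, g) = x + 13 = 13 + x)
I(F) = 21 - 7*F
y(S) = -8 (y(S) = -1*8 = -8)
y(I(-5))/736 + s(-21, 37)/(1/(1874 - 4041)) = -8/736 + (13 - 21)/(1/(1874 - 4041)) = -8*1/736 - 8/(1/(-2167)) = -1/92 - 8/(-1/2167) = -1/92 - 8*(-2167) = -1/92 + 17336 = 1594911/92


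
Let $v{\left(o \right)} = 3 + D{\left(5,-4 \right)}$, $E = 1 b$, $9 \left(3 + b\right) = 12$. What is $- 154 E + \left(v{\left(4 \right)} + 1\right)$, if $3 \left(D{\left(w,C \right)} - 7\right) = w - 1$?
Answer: $269$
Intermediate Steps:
$b = - \frac{5}{3}$ ($b = -3 + \frac{1}{9} \cdot 12 = -3 + \frac{4}{3} = - \frac{5}{3} \approx -1.6667$)
$E = - \frac{5}{3}$ ($E = 1 \left(- \frac{5}{3}\right) = - \frac{5}{3} \approx -1.6667$)
$D{\left(w,C \right)} = \frac{20}{3} + \frac{w}{3}$ ($D{\left(w,C \right)} = 7 + \frac{w - 1}{3} = 7 + \frac{-1 + w}{3} = 7 + \left(- \frac{1}{3} + \frac{w}{3}\right) = \frac{20}{3} + \frac{w}{3}$)
$v{\left(o \right)} = \frac{34}{3}$ ($v{\left(o \right)} = 3 + \left(\frac{20}{3} + \frac{1}{3} \cdot 5\right) = 3 + \left(\frac{20}{3} + \frac{5}{3}\right) = 3 + \frac{25}{3} = \frac{34}{3}$)
$- 154 E + \left(v{\left(4 \right)} + 1\right) = \left(-154\right) \left(- \frac{5}{3}\right) + \left(\frac{34}{3} + 1\right) = \frac{770}{3} + \frac{37}{3} = 269$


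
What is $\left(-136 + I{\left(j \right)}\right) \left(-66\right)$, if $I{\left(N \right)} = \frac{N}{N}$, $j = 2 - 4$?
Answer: $8910$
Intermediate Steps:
$j = -2$ ($j = 2 - 4 = -2$)
$I{\left(N \right)} = 1$
$\left(-136 + I{\left(j \right)}\right) \left(-66\right) = \left(-136 + 1\right) \left(-66\right) = \left(-135\right) \left(-66\right) = 8910$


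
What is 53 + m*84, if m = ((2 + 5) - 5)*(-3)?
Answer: -451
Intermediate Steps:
m = -6 (m = (7 - 5)*(-3) = 2*(-3) = -6)
53 + m*84 = 53 - 6*84 = 53 - 504 = -451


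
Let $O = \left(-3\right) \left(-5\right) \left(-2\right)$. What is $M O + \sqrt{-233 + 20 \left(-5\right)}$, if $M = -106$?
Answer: $3180 + 3 i \sqrt{37} \approx 3180.0 + 18.248 i$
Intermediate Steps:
$O = -30$ ($O = 15 \left(-2\right) = -30$)
$M O + \sqrt{-233 + 20 \left(-5\right)} = \left(-106\right) \left(-30\right) + \sqrt{-233 + 20 \left(-5\right)} = 3180 + \sqrt{-233 - 100} = 3180 + \sqrt{-333} = 3180 + 3 i \sqrt{37}$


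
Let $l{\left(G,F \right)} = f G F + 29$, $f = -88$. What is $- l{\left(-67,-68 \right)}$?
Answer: $400899$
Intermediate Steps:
$l{\left(G,F \right)} = 29 - 88 F G$ ($l{\left(G,F \right)} = - 88 G F + 29 = - 88 F G + 29 = 29 - 88 F G$)
$- l{\left(-67,-68 \right)} = - (29 - \left(-5984\right) \left(-67\right)) = - (29 - 400928) = \left(-1\right) \left(-400899\right) = 400899$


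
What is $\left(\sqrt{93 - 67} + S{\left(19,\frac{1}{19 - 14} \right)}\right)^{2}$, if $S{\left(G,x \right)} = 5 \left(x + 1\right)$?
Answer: $\left(6 + \sqrt{26}\right)^{2} \approx 123.19$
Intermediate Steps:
$S{\left(G,x \right)} = 5 + 5 x$ ($S{\left(G,x \right)} = 5 \left(1 + x\right) = 5 + 5 x$)
$\left(\sqrt{93 - 67} + S{\left(19,\frac{1}{19 - 14} \right)}\right)^{2} = \left(\sqrt{93 - 67} + \left(5 + \frac{5}{19 - 14}\right)\right)^{2} = \left(\sqrt{26} + \left(5 + \frac{5}{5}\right)\right)^{2} = \left(\sqrt{26} + \left(5 + 5 \cdot \frac{1}{5}\right)\right)^{2} = \left(\sqrt{26} + \left(5 + 1\right)\right)^{2} = \left(\sqrt{26} + 6\right)^{2} = \left(6 + \sqrt{26}\right)^{2}$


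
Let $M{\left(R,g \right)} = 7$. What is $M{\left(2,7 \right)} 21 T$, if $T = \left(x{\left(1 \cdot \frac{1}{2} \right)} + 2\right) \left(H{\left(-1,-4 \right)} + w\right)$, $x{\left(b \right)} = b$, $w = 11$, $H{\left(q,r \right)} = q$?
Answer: $3675$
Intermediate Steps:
$T = 25$ ($T = \left(1 \cdot \frac{1}{2} + 2\right) \left(-1 + 11\right) = \left(1 \cdot \frac{1}{2} + 2\right) 10 = \left(\frac{1}{2} + 2\right) 10 = \frac{5}{2} \cdot 10 = 25$)
$M{\left(2,7 \right)} 21 T = 7 \cdot 21 \cdot 25 = 147 \cdot 25 = 3675$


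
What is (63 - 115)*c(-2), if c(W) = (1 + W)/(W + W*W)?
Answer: 26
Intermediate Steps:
c(W) = (1 + W)/(W + W²)
(63 - 115)*c(-2) = (63 - 115)/(-2) = -52*(-½) = 26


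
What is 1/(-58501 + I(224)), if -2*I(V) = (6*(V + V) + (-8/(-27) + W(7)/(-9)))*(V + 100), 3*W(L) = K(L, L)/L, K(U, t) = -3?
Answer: -7/3458053 ≈ -2.0243e-6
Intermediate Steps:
W(L) = -1/L (W(L) = (-3/L)/3 = -1/L)
I(V) = -(100 + V)*(59/189 + 12*V)/2 (I(V) = -(6*(V + V) + (-8/(-27) - 1/7/(-9)))*(V + 100)/2 = -(6*(2*V) + (-8*(-1/27) - 1*⅐*(-⅑)))*(100 + V)/2 = -(12*V + (8/27 - ⅐*(-⅑)))*(100 + V)/2 = -(12*V + (8/27 + 1/63))*(100 + V)/2 = -(12*V + 59/189)*(100 + V)/2 = -(59/189 + 12*V)*(100 + V)/2 = -(100 + V)*(59/189 + 12*V)/2)
1/(-58501 + I(224)) = 1/(-58501 + (-2950/189 - 6*224² - 226859/378*224)) = 1/(-58501 + (-2950/189 - 6*50176 - 3629744/27)) = 1/(-58501 + (-2950/189 - 301056 - 3629744/27)) = 1/(-58501 - 3048546/7) = 1/(-3458053/7) = -7/3458053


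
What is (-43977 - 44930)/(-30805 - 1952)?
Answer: 88907/32757 ≈ 2.7141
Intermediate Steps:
(-43977 - 44930)/(-30805 - 1952) = -88907/(-32757) = -88907*(-1/32757) = 88907/32757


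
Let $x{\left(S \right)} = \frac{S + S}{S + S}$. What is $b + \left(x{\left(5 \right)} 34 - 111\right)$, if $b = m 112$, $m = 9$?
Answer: $931$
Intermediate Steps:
$x{\left(S \right)} = 1$ ($x{\left(S \right)} = \frac{2 S}{2 S} = 2 S \frac{1}{2 S} = 1$)
$b = 1008$ ($b = 9 \cdot 112 = 1008$)
$b + \left(x{\left(5 \right)} 34 - 111\right) = 1008 + \left(1 \cdot 34 - 111\right) = 1008 + \left(34 - 111\right) = 1008 - 77 = 931$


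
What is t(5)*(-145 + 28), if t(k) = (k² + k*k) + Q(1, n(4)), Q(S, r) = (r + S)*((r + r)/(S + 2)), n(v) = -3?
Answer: -6318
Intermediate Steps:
Q(S, r) = 2*r*(S + r)/(2 + S) (Q(S, r) = (S + r)*((2*r)/(2 + S)) = (S + r)*(2*r/(2 + S)) = 2*r*(S + r)/(2 + S))
t(k) = 4 + 2*k² (t(k) = (k² + k*k) + 2*(-3)*(1 - 3)/(2 + 1) = (k² + k²) + 2*(-3)*(-2)/3 = 2*k² + 2*(-3)*(⅓)*(-2) = 2*k² + 4 = 4 + 2*k²)
t(5)*(-145 + 28) = (4 + 2*5²)*(-145 + 28) = (4 + 2*25)*(-117) = (4 + 50)*(-117) = 54*(-117) = -6318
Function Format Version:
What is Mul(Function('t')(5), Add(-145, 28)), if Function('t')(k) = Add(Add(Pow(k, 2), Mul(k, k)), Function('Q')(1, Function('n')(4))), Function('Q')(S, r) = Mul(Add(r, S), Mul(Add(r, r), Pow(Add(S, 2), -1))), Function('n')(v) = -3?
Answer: -6318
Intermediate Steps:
Function('Q')(S, r) = Mul(2, r, Pow(Add(2, S), -1), Add(S, r)) (Function('Q')(S, r) = Mul(Add(S, r), Mul(Mul(2, r), Pow(Add(2, S), -1))) = Mul(Add(S, r), Mul(2, r, Pow(Add(2, S), -1))) = Mul(2, r, Pow(Add(2, S), -1), Add(S, r)))
Function('t')(k) = Add(4, Mul(2, Pow(k, 2))) (Function('t')(k) = Add(Add(Pow(k, 2), Mul(k, k)), Mul(2, -3, Pow(Add(2, 1), -1), Add(1, -3))) = Add(Add(Pow(k, 2), Pow(k, 2)), Mul(2, -3, Pow(3, -1), -2)) = Add(Mul(2, Pow(k, 2)), Mul(2, -3, Rational(1, 3), -2)) = Add(Mul(2, Pow(k, 2)), 4) = Add(4, Mul(2, Pow(k, 2))))
Mul(Function('t')(5), Add(-145, 28)) = Mul(Add(4, Mul(2, Pow(5, 2))), Add(-145, 28)) = Mul(Add(4, Mul(2, 25)), -117) = Mul(Add(4, 50), -117) = Mul(54, -117) = -6318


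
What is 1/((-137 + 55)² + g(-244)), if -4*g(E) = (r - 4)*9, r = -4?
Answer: 1/6742 ≈ 0.00014832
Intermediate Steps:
g(E) = 18 (g(E) = -(-4 - 4)*9/4 = -(-2)*9 = -¼*(-72) = 18)
1/((-137 + 55)² + g(-244)) = 1/((-137 + 55)² + 18) = 1/((-82)² + 18) = 1/(6724 + 18) = 1/6742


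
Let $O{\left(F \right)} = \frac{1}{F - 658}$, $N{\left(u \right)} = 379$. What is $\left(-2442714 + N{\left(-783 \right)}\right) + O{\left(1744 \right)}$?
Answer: $- \frac{2652375809}{1086} \approx -2.4423 \cdot 10^{6}$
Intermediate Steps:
$O{\left(F \right)} = \frac{1}{-658 + F}$
$\left(-2442714 + N{\left(-783 \right)}\right) + O{\left(1744 \right)} = \left(-2442714 + 379\right) + \frac{1}{-658 + 1744} = -2442335 + \frac{1}{1086} = - \frac{2652375809}{1086}$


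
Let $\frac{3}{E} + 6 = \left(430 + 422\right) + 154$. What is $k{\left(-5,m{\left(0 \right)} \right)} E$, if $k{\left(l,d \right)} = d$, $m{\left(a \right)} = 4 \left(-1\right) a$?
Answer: $0$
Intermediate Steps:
$m{\left(a \right)} = - 4 a$
$E = \frac{3}{1000}$ ($E = \frac{3}{-6 + \left(\left(430 + 422\right) + 154\right)} = \frac{3}{-6 + \left(852 + 154\right)} = \frac{3}{-6 + 1006} = \frac{3}{1000} \approx 0.003$)
$k{\left(-5,m{\left(0 \right)} \right)} E = \left(-4\right) 0 \cdot \frac{3}{1000} = 0 \cdot \frac{3}{1000} = 0$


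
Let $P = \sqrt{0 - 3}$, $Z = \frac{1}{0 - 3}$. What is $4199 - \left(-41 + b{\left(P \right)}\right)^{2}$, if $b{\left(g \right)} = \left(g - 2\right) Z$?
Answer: $\frac{23153}{9} - \frac{242 i \sqrt{3}}{9} \approx 2572.6 - 46.573 i$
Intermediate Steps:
$Z = - \frac{1}{3}$ ($Z = \frac{1}{-3} = - \frac{1}{3} \approx -0.33333$)
$P = i \sqrt{3}$ ($P = \sqrt{-3} = i \sqrt{3} \approx 1.732 i$)
$b{\left(g \right)} = \frac{2}{3} - \frac{g}{3}$ ($b{\left(g \right)} = \left(g - 2\right) \left(- \frac{1}{3}\right) = \left(-2 + g\right) \left(- \frac{1}{3}\right) = \frac{2}{3} - \frac{g}{3}$)
$4199 - \left(-41 + b{\left(P \right)}\right)^{2} = 4199 - \left(-41 + \left(\frac{2}{3} - \frac{i \sqrt{3}}{3}\right)\right)^{2} = 4199 - \left(- \frac{121}{3} - \frac{i \sqrt{3}}{3}\right)^{2}$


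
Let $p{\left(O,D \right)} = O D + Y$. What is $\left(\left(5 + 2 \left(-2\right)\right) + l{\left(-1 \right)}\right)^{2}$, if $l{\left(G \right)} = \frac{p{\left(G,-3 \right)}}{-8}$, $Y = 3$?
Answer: $\frac{1}{16} \approx 0.0625$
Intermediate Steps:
$p{\left(O,D \right)} = 3 + D O$ ($p{\left(O,D \right)} = O D + 3 = D O + 3 = 3 + D O$)
$l{\left(G \right)} = - \frac{3}{8} + \frac{3 G}{8}$ ($l{\left(G \right)} = \frac{3 - 3 G}{-8} = \left(3 - 3 G\right) \left(- \frac{1}{8}\right) = - \frac{3}{8} + \frac{3 G}{8}$)
$\left(\left(5 + 2 \left(-2\right)\right) + l{\left(-1 \right)}\right)^{2} = \left(\left(5 + 2 \left(-2\right)\right) + \left(- \frac{3}{8} + \frac{3}{8} \left(-1\right)\right)\right)^{2} = \left(\left(5 - 4\right) - \frac{3}{4}\right)^{2} = \left(1 - \frac{3}{4}\right)^{2} = \left(\frac{1}{4}\right)^{2} = \frac{1}{16}$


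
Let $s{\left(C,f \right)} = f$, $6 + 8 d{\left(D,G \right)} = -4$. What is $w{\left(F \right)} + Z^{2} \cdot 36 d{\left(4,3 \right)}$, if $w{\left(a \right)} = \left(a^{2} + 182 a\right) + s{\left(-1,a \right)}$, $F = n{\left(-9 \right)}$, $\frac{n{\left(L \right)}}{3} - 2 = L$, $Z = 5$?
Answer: $-4527$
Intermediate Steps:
$d{\left(D,G \right)} = - \frac{5}{4}$ ($d{\left(D,G \right)} = - \frac{3}{4} + \frac{1}{8} \left(-4\right) = - \frac{3}{4} - \frac{1}{2} = - \frac{5}{4}$)
$n{\left(L \right)} = 6 + 3 L$
$F = -21$ ($F = 6 + 3 \left(-9\right) = 6 - 27 = -21$)
$w{\left(a \right)} = a^{2} + 183 a$ ($w{\left(a \right)} = \left(a^{2} + 182 a\right) + a = a^{2} + 183 a$)
$w{\left(F \right)} + Z^{2} \cdot 36 d{\left(4,3 \right)} = - 21 \left(183 - 21\right) + 5^{2} \cdot 36 \left(- \frac{5}{4}\right) = \left(-21\right) 162 + 25 \cdot 36 \left(- \frac{5}{4}\right) = -3402 + 900 \left(- \frac{5}{4}\right) = -3402 - 1125 = -4527$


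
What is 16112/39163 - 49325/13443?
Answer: -1715121359/526468209 ≈ -3.2578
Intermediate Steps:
16112/39163 - 49325/13443 = -1715121359/526468209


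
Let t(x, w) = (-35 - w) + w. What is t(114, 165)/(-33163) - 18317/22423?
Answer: -606661866/743613949 ≈ -0.81583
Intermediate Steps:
t(x, w) = -35
t(114, 165)/(-33163) - 18317/22423 = -35/(-33163) - 18317/22423 = -35*(-1/33163) - 18317*1/22423 = 35/33163 - 18317/22423 = -606661866/743613949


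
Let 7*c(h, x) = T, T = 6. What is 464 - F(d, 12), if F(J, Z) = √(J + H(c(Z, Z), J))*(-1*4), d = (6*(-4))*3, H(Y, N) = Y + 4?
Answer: 464 + 4*I*√3290/7 ≈ 464.0 + 32.776*I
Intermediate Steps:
c(h, x) = 6/7 (c(h, x) = (⅐)*6 = 6/7)
H(Y, N) = 4 + Y
d = -72 (d = -24*3 = -72)
F(J, Z) = -4*√(34/7 + J) (F(J, Z) = √(J + (4 + 6/7))*(-1*4) = √(J + 34/7)*(-4) = √(34/7 + J)*(-4) = -4*√(34/7 + J))
464 - F(d, 12) = 464 - (-4)*√(238 + 49*(-72))/7 = 464 - (-4)*√(238 - 3528)/7 = 464 - (-4)*√(-3290)/7 = 464 - (-4)*I*√3290/7 = 464 + 4*I*√3290/7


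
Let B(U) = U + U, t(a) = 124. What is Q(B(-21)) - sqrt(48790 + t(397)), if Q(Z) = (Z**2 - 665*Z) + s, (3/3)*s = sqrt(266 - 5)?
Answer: 29694 - sqrt(48914) + 3*sqrt(29) ≈ 29489.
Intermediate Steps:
s = 3*sqrt(29) (s = sqrt(266 - 5) = sqrt(261) = 3*sqrt(29) ≈ 16.155)
B(U) = 2*U
Q(Z) = Z**2 - 665*Z + 3*sqrt(29) (Q(Z) = (Z**2 - 665*Z) + 3*sqrt(29) = Z**2 - 665*Z + 3*sqrt(29))
Q(B(-21)) - sqrt(48790 + t(397)) = ((2*(-21))**2 - 1330*(-21) + 3*sqrt(29)) - sqrt(48790 + 124) = ((-42)**2 - 665*(-42) + 3*sqrt(29)) - sqrt(48914) = (1764 + 27930 + 3*sqrt(29)) - sqrt(48914) = (29694 + 3*sqrt(29)) - sqrt(48914) = 29694 - sqrt(48914) + 3*sqrt(29)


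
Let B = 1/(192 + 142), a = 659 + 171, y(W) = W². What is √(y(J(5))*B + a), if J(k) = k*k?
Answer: √92800230/334 ≈ 28.842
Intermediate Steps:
J(k) = k²
a = 830
B = 1/334 ≈ 0.0029940
√(y(J(5))*B + a) = √((5²)²*(1/334) + 830) = √(25²*(1/334) + 830) = √(625*(1/334) + 830) = √(625/334 + 830) = √(277845/334) = √92800230/334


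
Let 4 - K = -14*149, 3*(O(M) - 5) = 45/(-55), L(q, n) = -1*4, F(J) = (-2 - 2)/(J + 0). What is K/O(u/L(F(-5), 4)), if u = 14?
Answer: 11495/26 ≈ 442.12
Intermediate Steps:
F(J) = -4/J
L(q, n) = -4
O(M) = 52/11 (O(M) = 5 + (45/(-55))/3 = 5 + (45*(-1/55))/3 = 5 + (⅓)*(-9/11) = 5 - 3/11 = 52/11)
K = 2090 (K = 4 - (-14)*149 = 4 - 1*(-2086) = 4 + 2086 = 2090)
K/O(u/L(F(-5), 4)) = 2090/(52/11) = 2090*(11/52) = 11495/26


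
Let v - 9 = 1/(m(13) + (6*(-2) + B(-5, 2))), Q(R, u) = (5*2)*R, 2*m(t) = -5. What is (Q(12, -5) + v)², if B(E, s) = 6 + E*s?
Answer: 22762441/1369 ≈ 16627.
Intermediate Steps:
m(t) = -5/2 (m(t) = (½)*(-5) = -5/2)
Q(R, u) = 10*R
v = 331/37 (v = 9 + 1/(-5/2 + (6*(-2) + (6 - 5*2))) = 9 + 1/(-5/2 + (-12 + (6 - 10))) = 9 + 1/(-5/2 + (-12 - 4)) = 9 + 1/(-5/2 - 16) = 9 + 1/(-37/2) = 9 - 2/37 = 331/37 ≈ 8.9460)
(Q(12, -5) + v)² = (10*12 + 331/37)² = (120 + 331/37)² = (4771/37)² = 22762441/1369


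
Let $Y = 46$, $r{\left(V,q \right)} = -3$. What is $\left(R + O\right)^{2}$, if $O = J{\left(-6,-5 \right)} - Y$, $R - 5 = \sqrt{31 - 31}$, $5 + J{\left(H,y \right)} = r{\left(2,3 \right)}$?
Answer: $2401$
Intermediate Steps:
$J{\left(H,y \right)} = -8$ ($J{\left(H,y \right)} = -5 - 3 = -8$)
$R = 5$ ($R = 5 + \sqrt{31 - 31} = 5 + \sqrt{0} = 5 + 0 = 5$)
$O = -54$ ($O = -8 - 46 = -54$)
$\left(R + O\right)^{2} = \left(5 - 54\right)^{2} = \left(-49\right)^{2} = 2401$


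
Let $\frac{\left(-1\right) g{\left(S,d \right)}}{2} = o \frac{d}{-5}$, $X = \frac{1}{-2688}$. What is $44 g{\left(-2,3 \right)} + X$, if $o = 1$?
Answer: $\frac{709627}{13440} \approx 52.8$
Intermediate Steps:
$X = - \frac{1}{2688} \approx -0.00037202$
$g{\left(S,d \right)} = \frac{2 d}{5}$ ($g{\left(S,d \right)} = - 2 \cdot 1 \frac{d}{-5} = - 2 \cdot 1 d \left(- \frac{1}{5}\right) = - 2 \cdot 1 \left(- \frac{d}{5}\right) = - 2 \left(- \frac{d}{5}\right) = \frac{2 d}{5}$)
$44 g{\left(-2,3 \right)} + X = 44 \cdot \frac{2}{5} \cdot 3 - \frac{1}{2688} = 44 \cdot \frac{6}{5} - \frac{1}{2688} = \frac{264}{5} - \frac{1}{2688} = \frac{709627}{13440}$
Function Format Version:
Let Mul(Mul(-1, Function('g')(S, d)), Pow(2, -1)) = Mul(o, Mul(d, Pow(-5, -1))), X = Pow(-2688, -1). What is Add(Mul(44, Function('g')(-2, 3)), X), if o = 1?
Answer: Rational(709627, 13440) ≈ 52.800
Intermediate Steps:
X = Rational(-1, 2688) ≈ -0.00037202
Function('g')(S, d) = Mul(Rational(2, 5), d) (Function('g')(S, d) = Mul(-2, Mul(1, Mul(d, Pow(-5, -1)))) = Mul(-2, Mul(1, Mul(d, Rational(-1, 5)))) = Mul(-2, Mul(1, Mul(Rational(-1, 5), d))) = Mul(-2, Mul(Rational(-1, 5), d)) = Mul(Rational(2, 5), d))
Add(Mul(44, Function('g')(-2, 3)), X) = Add(Mul(44, Mul(Rational(2, 5), 3)), Rational(-1, 2688)) = Add(Mul(44, Rational(6, 5)), Rational(-1, 2688)) = Add(Rational(264, 5), Rational(-1, 2688)) = Rational(709627, 13440)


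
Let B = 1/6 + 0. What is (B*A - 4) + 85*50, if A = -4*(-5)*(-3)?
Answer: 4236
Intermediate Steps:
A = -60 (A = 20*(-3) = -60)
B = ⅙ (B = 1*(⅙) + 0 = ⅙ + 0 = ⅙ ≈ 0.16667)
(B*A - 4) + 85*50 = ((⅙)*(-60) - 4) + 85*50 = (-10 - 4) + 4250 = -14 + 4250 = 4236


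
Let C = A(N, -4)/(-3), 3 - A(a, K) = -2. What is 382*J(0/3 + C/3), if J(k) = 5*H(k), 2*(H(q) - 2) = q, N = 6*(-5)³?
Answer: 29605/9 ≈ 3289.4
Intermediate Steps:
N = -750 (N = 6*(-125) = -750)
A(a, K) = 5 (A(a, K) = 3 - 1*(-2) = 3 + 2 = 5)
H(q) = 2 + q/2
C = -5/3 (C = 5/(-3) = 5*(-⅓) = -5/3 ≈ -1.6667)
J(k) = 10 + 5*k/2 (J(k) = 5*(2 + k/2) = 10 + 5*k/2)
382*J(0/3 + C/3) = 382*(10 + 5*(0/3 - 5/3/3)/2) = 382*(10 + 5*(0*(⅓) - 5/3*⅓)/2) = 382*(10 + 5*(0 - 5/9)/2) = 382*(10 + (5/2)*(-5/9)) = 382*(10 - 25/18) = 382*(155/18) = 29605/9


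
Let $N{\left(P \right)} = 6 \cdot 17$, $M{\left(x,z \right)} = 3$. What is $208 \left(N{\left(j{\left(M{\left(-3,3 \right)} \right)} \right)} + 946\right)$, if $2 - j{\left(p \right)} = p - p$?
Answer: $217984$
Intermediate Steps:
$j{\left(p \right)} = 2$ ($j{\left(p \right)} = 2 - \left(p - p\right) = 2 - 0 = 2 + 0 = 2$)
$N{\left(P \right)} = 102$
$208 \left(N{\left(j{\left(M{\left(-3,3 \right)} \right)} \right)} + 946\right) = 208 \left(102 + 946\right) = 208 \cdot 1048 = 217984$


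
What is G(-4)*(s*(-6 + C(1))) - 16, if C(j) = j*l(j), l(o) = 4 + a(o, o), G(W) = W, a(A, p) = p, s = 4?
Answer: 0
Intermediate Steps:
l(o) = 4 + o
C(j) = j*(4 + j)
G(-4)*(s*(-6 + C(1))) - 16 = -16*(-6 + 1*(4 + 1)) - 16 = -16*(-6 + 1*5) - 16 = -16*(-6 + 5) - 16 = -16*(-1) - 16 = -4*(-4) - 16 = 16 - 16 = 0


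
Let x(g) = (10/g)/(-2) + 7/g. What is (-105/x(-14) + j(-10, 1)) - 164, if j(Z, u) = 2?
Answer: 573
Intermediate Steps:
x(g) = 2/g (x(g) = (10/g)*(-½) + 7/g = -5/g + 7/g = 2/g)
(-105/x(-14) + j(-10, 1)) - 164 = (-105/(2/(-14)) + 2) - 164 = (-105/(2*(-1/14)) + 2) - 164 = (-105/(-⅐) + 2) - 164 = (-105*(-7) + 2) - 164 = (735 + 2) - 164 = 737 - 164 = 573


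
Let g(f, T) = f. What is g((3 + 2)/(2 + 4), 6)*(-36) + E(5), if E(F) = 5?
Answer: -25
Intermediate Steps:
g((3 + 2)/(2 + 4), 6)*(-36) + E(5) = ((3 + 2)/(2 + 4))*(-36) + 5 = (5/6)*(-36) + 5 = -30 + 5 = -25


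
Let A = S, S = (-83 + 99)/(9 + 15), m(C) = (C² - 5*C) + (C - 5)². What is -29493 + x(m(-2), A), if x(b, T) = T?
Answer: -88477/3 ≈ -29492.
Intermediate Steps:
m(C) = C² + (-5 + C)² - 5*C (m(C) = (C² - 5*C) + (-5 + C)² = C² + (-5 + C)² - 5*C)
S = ⅔ (S = 16/24 = 16*(1/24) = ⅔ ≈ 0.66667)
A = ⅔ ≈ 0.66667
-29493 + x(m(-2), A) = -29493 + ⅔ = -88477/3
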